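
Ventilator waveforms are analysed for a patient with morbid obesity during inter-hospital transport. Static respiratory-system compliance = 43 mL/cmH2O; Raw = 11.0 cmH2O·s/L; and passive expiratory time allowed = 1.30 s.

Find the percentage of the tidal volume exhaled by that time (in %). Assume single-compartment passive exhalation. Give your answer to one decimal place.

93.6

τ = R × C = 11.0 × 43 mL/cmH2O = 11.0 × 0.043 L/cmH2O = 0.473 s.
Passive exhalation: V(t)/V₀ = e^(−t/τ) = e^(−1.30/0.473) = 0.06403.
Fraction exhaled = 1 − 0.06403 = 0.936 → 93.6%.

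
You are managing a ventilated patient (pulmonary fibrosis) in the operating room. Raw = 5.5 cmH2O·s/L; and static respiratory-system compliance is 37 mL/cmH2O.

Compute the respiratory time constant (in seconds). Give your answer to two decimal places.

τ = R × C = 5.5 × 37 mL/cmH2O = 5.5 × 0.037 L/cmH2O = 0.2035 s.

0.20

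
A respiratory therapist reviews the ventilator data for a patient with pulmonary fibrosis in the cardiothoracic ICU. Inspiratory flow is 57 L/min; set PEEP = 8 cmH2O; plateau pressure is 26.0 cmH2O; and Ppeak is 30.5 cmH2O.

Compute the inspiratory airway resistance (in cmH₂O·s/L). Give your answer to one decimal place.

Flow: 57 L/min ÷ 60 = 0.95 L/s.
Raw = (PIP − Pplat) / flow = (30.5 − 26.0) / 0.95 = 4.5 / 0.95 = 4.737 cmH2O·s/L.

4.7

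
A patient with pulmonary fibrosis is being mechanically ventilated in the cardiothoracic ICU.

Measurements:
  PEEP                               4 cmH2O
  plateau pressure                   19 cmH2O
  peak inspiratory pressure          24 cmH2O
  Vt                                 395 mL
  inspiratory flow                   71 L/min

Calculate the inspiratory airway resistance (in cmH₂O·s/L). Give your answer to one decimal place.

4.2

Flow: 71 L/min ÷ 60 = 1.1833 L/s.
Raw = (PIP − Pplat) / flow = (24 − 19) / 1.1833 = 5.0 / 1.1833 = 4.225 cmH2O·s/L.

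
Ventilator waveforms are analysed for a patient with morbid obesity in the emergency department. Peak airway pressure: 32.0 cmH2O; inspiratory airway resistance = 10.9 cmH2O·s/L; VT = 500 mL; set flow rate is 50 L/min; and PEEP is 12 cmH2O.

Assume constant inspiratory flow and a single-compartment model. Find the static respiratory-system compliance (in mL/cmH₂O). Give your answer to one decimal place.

45.8

Flow: 50 L/min ÷ 60 = 0.8333 L/s.
Equation of motion (constant flow): PIP = Vt/C + R·V̇ + PEEP.
Vt/C = PIP − R·V̇ − PEEP = 32.0 − 10.9×0.8333 − 12 = 32.0 − 9.083 − 12 = 10.917 cmH2O.
C = Vt / 10.917 = 500 / 10.917 = 45.8 mL/cmH2O.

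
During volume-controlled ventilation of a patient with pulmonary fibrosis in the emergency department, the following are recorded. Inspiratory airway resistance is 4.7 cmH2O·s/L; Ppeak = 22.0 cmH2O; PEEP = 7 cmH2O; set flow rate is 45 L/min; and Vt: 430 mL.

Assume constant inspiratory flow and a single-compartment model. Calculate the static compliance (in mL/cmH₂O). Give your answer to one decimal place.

37.5

Flow: 45 L/min ÷ 60 = 0.75 L/s.
Equation of motion (constant flow): PIP = Vt/C + R·V̇ + PEEP.
Vt/C = PIP − R·V̇ − PEEP = 22.0 − 4.7×0.75 − 7 = 22.0 − 3.525 − 7 = 11.475 cmH2O.
C = Vt / 11.475 = 430 / 11.475 = 37.473 mL/cmH2O.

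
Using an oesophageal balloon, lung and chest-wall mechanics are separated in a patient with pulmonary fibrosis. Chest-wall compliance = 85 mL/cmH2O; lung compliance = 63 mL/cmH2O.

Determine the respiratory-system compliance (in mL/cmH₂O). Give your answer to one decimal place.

36.2

Lung and chest wall are elastances in series: 1/Crs = 1/CL + 1/Ccw.
1/Crs = 1/63 + 1/85 = 0.02764.
Crs = 36.179 mL/cmH2O.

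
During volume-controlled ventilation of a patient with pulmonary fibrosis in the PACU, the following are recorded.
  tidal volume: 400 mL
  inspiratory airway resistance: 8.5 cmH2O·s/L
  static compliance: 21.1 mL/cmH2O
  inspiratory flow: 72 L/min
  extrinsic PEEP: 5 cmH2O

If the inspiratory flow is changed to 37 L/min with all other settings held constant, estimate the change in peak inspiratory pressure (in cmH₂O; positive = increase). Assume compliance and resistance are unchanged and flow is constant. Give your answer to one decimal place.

Flow: 72 L/min ÷ 60 = 1.2 L/s.
New flow: 37 L/min ÷ 60 = 0.6167 L/s.
PIP = Vt/C + R·V̇ + PEEP (constant-flow equation of motion).
Only the resistive term changes: ΔPIP = R × ΔV̇ = 8.5 × (0.6167 − 1.2) = 8.5 × -0.5833 = -4.958 cmH2O.

-5.0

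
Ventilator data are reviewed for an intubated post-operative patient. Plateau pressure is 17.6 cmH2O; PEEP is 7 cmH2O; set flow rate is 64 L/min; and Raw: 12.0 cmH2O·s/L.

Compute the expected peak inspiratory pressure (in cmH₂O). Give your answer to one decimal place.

Flow: 64 L/min ÷ 60 = 1.0667 L/s.
PIP = Pplat + Raw × flow = 17.6 + 12.0 × 1.0667 = 17.6 + 12.8 = 30.4 cmH2O.

30.4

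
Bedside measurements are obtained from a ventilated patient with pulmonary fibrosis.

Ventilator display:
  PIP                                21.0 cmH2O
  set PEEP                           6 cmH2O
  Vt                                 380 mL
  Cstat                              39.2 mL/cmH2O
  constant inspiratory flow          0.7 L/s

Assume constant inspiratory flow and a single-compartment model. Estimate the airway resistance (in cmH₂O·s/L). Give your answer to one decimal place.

7.6

Equation of motion (constant flow): PIP = Vt/C + R·V̇ + PEEP.
R·V̇ = PIP − Vt/C − PEEP = 21.0 − 380/39.2 − 6 = 21.0 − 9.694 − 6 = 5.306 cmH2O.
R = 5.306 / 0.7 = 7.58 cmH2O·s/L.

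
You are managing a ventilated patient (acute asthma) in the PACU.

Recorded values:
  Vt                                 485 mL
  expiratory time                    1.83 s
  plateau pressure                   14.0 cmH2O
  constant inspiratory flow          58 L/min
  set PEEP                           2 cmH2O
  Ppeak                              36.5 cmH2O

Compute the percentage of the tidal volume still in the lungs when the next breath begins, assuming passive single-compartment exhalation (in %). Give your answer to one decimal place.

Flow: 58 L/min ÷ 60 = 0.9667 L/s.
R = (PIP − Pplat)/V̇ = (36.5 − 14.0) / 0.9667 = 22.5/0.9667 = 23.275 cmH2O·s/L.
C = Vt/(Pplat − PEEP) = 485.0 / (14.0 − 2) = 485.0/12.0 = 40.417 mL/cmH2O.
τ = R × C = 23.275 × 0.04042 L/cmH2O = 0.9408 s.
Fraction remaining at end-expiration = e^(−Te/τ) = e^(−1.83/0.9408) = 0.143 → 14.3%.

14.3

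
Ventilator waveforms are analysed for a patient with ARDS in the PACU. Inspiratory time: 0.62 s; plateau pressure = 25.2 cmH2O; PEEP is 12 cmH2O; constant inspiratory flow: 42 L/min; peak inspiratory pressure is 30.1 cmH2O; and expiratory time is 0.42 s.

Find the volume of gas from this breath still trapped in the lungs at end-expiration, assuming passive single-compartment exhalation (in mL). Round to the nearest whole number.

70

Flow: 42 L/min ÷ 60 = 0.7 L/s.
Vt = flow × Ti = 0.7 L/s × 0.62 s × 1000 mL/L = 434.0 mL.
R = (PIP − Pplat)/V̇ = (30.1 − 25.2) / 0.7 = 4.9/0.7 = 7.0 cmH2O·s/L.
C = Vt/(Pplat − PEEP) = 434.0 / (25.2 − 12) = 434.0/13.2 = 32.879 mL/cmH2O.
τ = R × C = 7.0 × 0.03288 L/cmH2O = 0.2302 s.
Fraction remaining = e^(−Te/τ) = e^(−0.42/0.2302) = 0.1613.
Trapped volume = 434.0 × 0.1613 = 70.004 mL.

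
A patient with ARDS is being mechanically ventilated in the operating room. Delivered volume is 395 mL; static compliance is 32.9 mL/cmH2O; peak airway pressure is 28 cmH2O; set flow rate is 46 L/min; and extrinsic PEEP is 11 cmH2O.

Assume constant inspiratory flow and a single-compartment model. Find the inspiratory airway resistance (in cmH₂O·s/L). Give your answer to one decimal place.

6.5

Flow: 46 L/min ÷ 60 = 0.7667 L/s.
Equation of motion (constant flow): PIP = Vt/C + R·V̇ + PEEP.
R·V̇ = PIP − Vt/C − PEEP = 28 − 395/32.9 − 11 = 28 − 12.006 − 11 = 4.994 cmH2O.
R = 4.994 / 0.7667 = 6.514 cmH2O·s/L.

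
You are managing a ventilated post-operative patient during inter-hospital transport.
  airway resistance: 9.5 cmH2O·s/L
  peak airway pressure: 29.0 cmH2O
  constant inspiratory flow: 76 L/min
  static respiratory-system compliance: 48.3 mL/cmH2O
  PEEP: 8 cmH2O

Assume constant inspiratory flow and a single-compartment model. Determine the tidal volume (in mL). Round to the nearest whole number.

Flow: 76 L/min ÷ 60 = 1.2667 L/s.
Equation of motion (constant flow): PIP = Vt/C + R·V̇ + PEEP.
Vt/C = PIP − R·V̇ − PEEP = 29.0 − 12.034 − 8 = 8.966 cmH2O.
Vt = C × 8.966 = 48.3 × 8.966 = 433.06 mL.

433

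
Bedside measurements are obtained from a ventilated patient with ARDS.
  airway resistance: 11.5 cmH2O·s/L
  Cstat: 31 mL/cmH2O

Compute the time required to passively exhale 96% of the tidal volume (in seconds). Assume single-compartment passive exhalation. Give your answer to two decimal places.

1.15

τ = R × C = 11.5 × 31 mL/cmH2O = 11.5 × 0.031 L/cmH2O = 0.3565 s.
Exhaled fraction f = 1 − e^(−t/τ) → t = −τ·ln(1 − f) = −0.3565·ln(0.04) = 1.148 s.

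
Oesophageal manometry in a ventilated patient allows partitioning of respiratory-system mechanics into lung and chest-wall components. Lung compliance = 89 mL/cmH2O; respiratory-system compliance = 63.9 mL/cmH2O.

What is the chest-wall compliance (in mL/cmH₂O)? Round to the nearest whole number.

227

1/Ccw = 1/Crs − 1/CL.
1/Ccw = 1/63.9 − 1/89 = 0.004413.
Ccw = 226.6 mL/cmH2O.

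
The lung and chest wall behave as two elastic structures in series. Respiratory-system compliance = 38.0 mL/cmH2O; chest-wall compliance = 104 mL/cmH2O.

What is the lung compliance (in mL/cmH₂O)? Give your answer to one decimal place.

59.9

1/CL = 1/Crs − 1/Ccw.
1/CL = 1/38.0 − 1/104 = 0.0167.
CL = 59.88 mL/cmH2O.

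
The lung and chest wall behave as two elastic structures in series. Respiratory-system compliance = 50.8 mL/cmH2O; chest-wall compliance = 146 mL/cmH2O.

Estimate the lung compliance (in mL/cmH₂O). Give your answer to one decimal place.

1/CL = 1/Crs − 1/Ccw.
1/CL = 1/50.8 − 1/146 = 0.01284.
CL = 77.882 mL/cmH2O.

77.9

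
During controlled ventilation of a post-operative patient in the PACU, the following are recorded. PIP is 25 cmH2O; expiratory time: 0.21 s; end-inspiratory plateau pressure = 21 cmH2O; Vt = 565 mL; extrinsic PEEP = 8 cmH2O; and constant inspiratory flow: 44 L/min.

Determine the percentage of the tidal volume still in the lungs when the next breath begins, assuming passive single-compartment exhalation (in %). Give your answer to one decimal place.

41.2

Flow: 44 L/min ÷ 60 = 0.7333 L/s.
R = (PIP − Pplat)/V̇ = (25 − 21) / 0.7333 = 4.0/0.7333 = 5.455 cmH2O·s/L.
C = Vt/(Pplat − PEEP) = 565.0 / (21 − 8) = 565.0/13.0 = 43.462 mL/cmH2O.
τ = R × C = 5.455 × 0.04346 L/cmH2O = 0.2371 s.
Fraction remaining at end-expiration = e^(−Te/τ) = e^(−0.21/0.2371) = 0.4124 → 41.24%.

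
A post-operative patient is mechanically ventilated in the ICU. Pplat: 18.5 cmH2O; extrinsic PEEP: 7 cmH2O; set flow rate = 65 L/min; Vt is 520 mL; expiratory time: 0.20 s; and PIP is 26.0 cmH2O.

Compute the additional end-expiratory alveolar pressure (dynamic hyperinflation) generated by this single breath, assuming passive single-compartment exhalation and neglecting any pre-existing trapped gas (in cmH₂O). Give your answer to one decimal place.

Flow: 65 L/min ÷ 60 = 1.0833 L/s.
R = (PIP − Pplat)/V̇ = (26.0 − 18.5) / 1.0833 = 7.5/1.0833 = 6.923 cmH2O·s/L.
C = Vt/(Pplat − PEEP) = 520.0 / (18.5 − 7) = 520.0/11.5 = 45.217 mL/cmH2O.
τ = R × C = 6.923 × 0.04522 L/cmH2O = 0.3131 s.
Fraction remaining = e^(−Te/τ) = e^(−0.20/0.3131) = 0.5279; trapped volume = 520.0 × 0.5279 = 274.51 mL.
Additional alveolar pressure from trapping ≈ V_trapped / C = 274.51 / 45.217 = 6.071 cmH2O.

6.1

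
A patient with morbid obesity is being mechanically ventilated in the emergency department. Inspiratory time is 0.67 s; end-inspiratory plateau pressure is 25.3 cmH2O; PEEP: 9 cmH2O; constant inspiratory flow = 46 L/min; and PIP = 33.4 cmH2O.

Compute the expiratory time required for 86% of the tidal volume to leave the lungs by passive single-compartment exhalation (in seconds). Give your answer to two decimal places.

0.65

Flow: 46 L/min ÷ 60 = 0.7667 L/s.
Vt = flow × Ti = 0.7667 L/s × 0.67 s × 1000 mL/L = 513.69 mL.
R = (PIP − Pplat)/V̇ = (33.4 − 25.3) / 0.7667 = 8.1/0.7667 = 10.565 cmH2O·s/L.
C = Vt/(Pplat − PEEP) = 513.69 / (25.3 − 9) = 513.69/16.3 = 31.515 mL/cmH2O.
τ = R × C = 10.565 × 0.03152 L/cmH2O = 0.333 s.
t = −τ·ln(1 − 0.86) = −0.333·ln(0.14) = 0.6547 s.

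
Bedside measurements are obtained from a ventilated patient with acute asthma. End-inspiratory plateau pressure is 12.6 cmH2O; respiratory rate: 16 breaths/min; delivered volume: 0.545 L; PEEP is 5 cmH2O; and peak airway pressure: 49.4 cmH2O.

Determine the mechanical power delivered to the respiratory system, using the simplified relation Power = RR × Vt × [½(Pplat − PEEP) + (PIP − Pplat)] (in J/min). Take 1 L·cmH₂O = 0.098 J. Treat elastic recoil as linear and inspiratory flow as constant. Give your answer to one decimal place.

Per-breath work = Vt × [½(Pplat−PEEP) + (PIP−Pplat)] = 0.545 × [0.5×7.6 + 36.8] = 0.545 × 40.6 = 22.127 L·cmH2O.
Power = 16 × 22.127 = 354.03 L·cmH2O/min.
× 0.098 J/(L·cmH2O) → 34.695 J/min.

34.7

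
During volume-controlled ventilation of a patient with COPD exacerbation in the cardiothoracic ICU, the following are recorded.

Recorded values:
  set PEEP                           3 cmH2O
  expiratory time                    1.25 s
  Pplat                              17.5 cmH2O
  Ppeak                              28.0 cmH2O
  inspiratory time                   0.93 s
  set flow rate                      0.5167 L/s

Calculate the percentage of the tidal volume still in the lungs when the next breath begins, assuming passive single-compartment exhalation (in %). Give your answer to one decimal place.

15.6

Vt = flow × Ti = 0.5167 L/s × 0.93 s × 1000 mL/L = 480.53 mL.
R = (PIP − Pplat)/V̇ = (28.0 − 17.5) / 0.5167 = 10.5/0.5167 = 20.321 cmH2O·s/L.
C = Vt/(Pplat − PEEP) = 480.53 / (17.5 − 3) = 480.53/14.5 = 33.14 mL/cmH2O.
τ = R × C = 20.321 × 0.03314 L/cmH2O = 0.6734 s.
Fraction remaining at end-expiration = e^(−Te/τ) = e^(−1.25/0.6734) = 0.1563 → 15.63%.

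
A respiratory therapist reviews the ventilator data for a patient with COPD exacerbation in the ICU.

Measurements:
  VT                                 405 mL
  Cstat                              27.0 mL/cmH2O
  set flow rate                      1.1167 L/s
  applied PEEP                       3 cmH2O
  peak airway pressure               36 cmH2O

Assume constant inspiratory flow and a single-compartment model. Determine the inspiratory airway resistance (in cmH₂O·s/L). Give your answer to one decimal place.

Equation of motion (constant flow): PIP = Vt/C + R·V̇ + PEEP.
R·V̇ = PIP − Vt/C − PEEP = 36 − 405/27.0 − 3 = 36 − 15.0 − 3 = 18.0 cmH2O.
R = 18.0 / 1.1167 = 16.119 cmH2O·s/L.

16.1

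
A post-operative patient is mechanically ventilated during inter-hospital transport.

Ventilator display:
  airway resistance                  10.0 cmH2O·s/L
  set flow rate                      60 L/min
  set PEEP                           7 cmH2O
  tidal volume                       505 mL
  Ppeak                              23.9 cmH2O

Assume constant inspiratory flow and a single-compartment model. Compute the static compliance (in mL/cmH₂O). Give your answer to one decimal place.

Flow: 60 L/min ÷ 60 = 1 L/s.
Equation of motion (constant flow): PIP = Vt/C + R·V̇ + PEEP.
Vt/C = PIP − R·V̇ − PEEP = 23.9 − 10.0×1 − 7 = 23.9 − 10.0 − 7 = 6.9 cmH2O.
C = Vt / 6.9 = 505 / 6.9 = 73.188 mL/cmH2O.

73.2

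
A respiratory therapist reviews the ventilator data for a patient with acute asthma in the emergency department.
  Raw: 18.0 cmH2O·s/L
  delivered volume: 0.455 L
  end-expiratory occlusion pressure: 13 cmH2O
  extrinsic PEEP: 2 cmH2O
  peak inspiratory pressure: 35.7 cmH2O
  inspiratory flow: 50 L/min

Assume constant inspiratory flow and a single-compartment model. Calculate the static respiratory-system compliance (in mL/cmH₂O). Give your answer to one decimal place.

Flow: 50 L/min ÷ 60 = 0.8333 L/s.
Total PEEP = 13 cmH2O (set 2 + intrinsic 11); this is the baseline alveolar pressure.
Equation of motion (constant flow): PIP = Vt/C + R·V̇ + PEEP.
Vt/C = PIP − R·V̇ − PEEP = 35.7 − 18.0×0.8333 − 13 = 35.7 − 14.999 − 13 = 7.701 cmH2O.
C = Vt / 7.701 = 455 / 7.701 = 59.083 mL/cmH2O.

59.1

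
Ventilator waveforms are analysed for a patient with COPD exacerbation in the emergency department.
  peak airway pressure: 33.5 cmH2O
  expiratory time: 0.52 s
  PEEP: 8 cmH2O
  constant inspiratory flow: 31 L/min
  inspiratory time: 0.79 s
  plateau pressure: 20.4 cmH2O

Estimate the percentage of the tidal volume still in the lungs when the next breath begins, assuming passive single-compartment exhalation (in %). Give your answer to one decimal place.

53.6

Flow: 31 L/min ÷ 60 = 0.5167 L/s.
Vt = flow × Ti = 0.5167 L/s × 0.79 s × 1000 mL/L = 408.19 mL.
R = (PIP − Pplat)/V̇ = (33.5 − 20.4) / 0.5167 = 13.1/0.5167 = 25.353 cmH2O·s/L.
C = Vt/(Pplat − PEEP) = 408.19 / (20.4 − 8) = 408.19/12.4 = 32.919 mL/cmH2O.
τ = R × C = 25.353 × 0.03292 L/cmH2O = 0.8346 s.
Fraction remaining at end-expiration = e^(−Te/τ) = e^(−0.52/0.8346) = 0.5363 → 53.63%.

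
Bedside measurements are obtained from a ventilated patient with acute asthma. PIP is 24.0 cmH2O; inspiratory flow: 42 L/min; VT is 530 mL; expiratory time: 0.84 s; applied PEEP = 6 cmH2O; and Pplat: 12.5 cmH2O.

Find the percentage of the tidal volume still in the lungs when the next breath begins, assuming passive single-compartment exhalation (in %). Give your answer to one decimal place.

53.4

Flow: 42 L/min ÷ 60 = 0.7 L/s.
R = (PIP − Pplat)/V̇ = (24.0 − 12.5) / 0.7 = 11.5/0.7 = 16.429 cmH2O·s/L.
C = Vt/(Pplat − PEEP) = 530.0 / (12.5 − 6) = 530.0/6.5 = 81.538 mL/cmH2O.
τ = R × C = 16.429 × 0.08154 L/cmH2O = 1.34 s.
Fraction remaining at end-expiration = e^(−Te/τ) = e^(−0.84/1.34) = 0.5343 → 53.43%.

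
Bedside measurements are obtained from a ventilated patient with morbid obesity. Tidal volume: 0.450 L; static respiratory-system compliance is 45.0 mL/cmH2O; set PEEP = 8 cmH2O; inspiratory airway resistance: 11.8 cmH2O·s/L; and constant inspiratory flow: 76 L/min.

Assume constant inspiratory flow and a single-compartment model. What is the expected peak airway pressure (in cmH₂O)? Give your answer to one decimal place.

32.9

Flow: 76 L/min ÷ 60 = 1.2667 L/s.
Equation of motion (constant flow): PIP = Vt/C + R·V̇ + PEEP.
PIP = 450/45.0 + 11.8×1.2667 + 8 = 10.0 + 14.947 + 8 = 32.947 cmH2O.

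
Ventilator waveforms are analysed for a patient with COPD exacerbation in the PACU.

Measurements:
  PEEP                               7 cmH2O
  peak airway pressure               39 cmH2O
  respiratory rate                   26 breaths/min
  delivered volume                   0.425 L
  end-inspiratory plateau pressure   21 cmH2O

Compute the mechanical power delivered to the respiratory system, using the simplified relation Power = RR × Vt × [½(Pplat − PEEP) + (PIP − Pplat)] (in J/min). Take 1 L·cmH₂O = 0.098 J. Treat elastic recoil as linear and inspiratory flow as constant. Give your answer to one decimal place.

Per-breath work = Vt × [½(Pplat−PEEP) + (PIP−Pplat)] = 0.425 × [0.5×14.0 + 18.0] = 0.425 × 25.0 = 10.625 L·cmH2O.
Power = 26 × 10.625 = 276.25 L·cmH2O/min.
× 0.098 J/(L·cmH2O) → 27.073 J/min.

27.1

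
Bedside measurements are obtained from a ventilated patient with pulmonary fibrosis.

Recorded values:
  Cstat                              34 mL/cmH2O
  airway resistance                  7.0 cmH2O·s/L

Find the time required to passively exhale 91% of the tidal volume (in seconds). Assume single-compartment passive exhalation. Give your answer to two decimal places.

τ = R × C = 7.0 × 34 mL/cmH2O = 7.0 × 0.034 L/cmH2O = 0.238 s.
Exhaled fraction f = 1 − e^(−t/τ) → t = −τ·ln(1 − f) = −0.238·ln(0.09) = 0.5731 s.

0.57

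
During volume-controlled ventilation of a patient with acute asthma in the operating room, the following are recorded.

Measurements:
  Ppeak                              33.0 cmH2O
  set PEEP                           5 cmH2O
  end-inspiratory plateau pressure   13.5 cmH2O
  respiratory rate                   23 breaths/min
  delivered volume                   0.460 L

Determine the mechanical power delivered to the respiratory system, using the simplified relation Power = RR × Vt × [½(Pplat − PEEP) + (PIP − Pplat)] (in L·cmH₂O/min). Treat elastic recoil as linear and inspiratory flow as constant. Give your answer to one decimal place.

251.3

Per-breath work = Vt × [½(Pplat−PEEP) + (PIP−Pplat)] = 0.460 × [0.5×8.5 + 19.5] = 0.460 × 23.75 = 10.925 L·cmH2O.
Power = 23 × 10.925 = 251.28 L·cmH2O/min.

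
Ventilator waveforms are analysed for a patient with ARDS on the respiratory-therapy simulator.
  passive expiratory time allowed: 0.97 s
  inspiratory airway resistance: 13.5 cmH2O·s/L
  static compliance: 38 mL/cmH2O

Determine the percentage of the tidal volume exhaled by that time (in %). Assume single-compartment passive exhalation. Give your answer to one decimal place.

84.9

τ = R × C = 13.5 × 38 mL/cmH2O = 13.5 × 0.038 L/cmH2O = 0.513 s.
Passive exhalation: V(t)/V₀ = e^(−t/τ) = e^(−0.97/0.513) = 0.1509.
Fraction exhaled = 1 − 0.1509 = 0.8491 → 84.91%.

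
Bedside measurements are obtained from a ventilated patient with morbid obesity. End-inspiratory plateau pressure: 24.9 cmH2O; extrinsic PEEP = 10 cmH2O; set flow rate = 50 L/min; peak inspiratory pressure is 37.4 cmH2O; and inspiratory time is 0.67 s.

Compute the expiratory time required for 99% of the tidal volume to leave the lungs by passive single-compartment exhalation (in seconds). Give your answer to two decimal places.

2.59

Flow: 50 L/min ÷ 60 = 0.8333 L/s.
Vt = flow × Ti = 0.8333 L/s × 0.67 s × 1000 mL/L = 558.31 mL.
R = (PIP − Pplat)/V̇ = (37.4 − 24.9) / 0.8333 = 12.5/0.8333 = 15.001 cmH2O·s/L.
C = Vt/(Pplat − PEEP) = 558.31 / (24.9 − 10) = 558.31/14.9 = 37.47 mL/cmH2O.
τ = R × C = 15.001 × 0.03747 L/cmH2O = 0.5621 s.
t = −τ·ln(1 − 0.99) = −0.5621·ln(0.01) = 2.589 s.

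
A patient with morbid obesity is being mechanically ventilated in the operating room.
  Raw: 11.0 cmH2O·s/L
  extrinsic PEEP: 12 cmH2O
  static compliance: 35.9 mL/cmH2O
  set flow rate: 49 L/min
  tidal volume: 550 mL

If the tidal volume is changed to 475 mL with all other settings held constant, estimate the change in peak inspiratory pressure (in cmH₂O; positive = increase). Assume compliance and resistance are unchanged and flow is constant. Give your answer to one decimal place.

PIP = Vt/C + R·V̇ + PEEP (constant-flow equation of motion).
Only the elastic term changes: ΔPIP = ΔVt / C = (475 − 550) / 35.9 = -2.089 cmH2O.

-2.1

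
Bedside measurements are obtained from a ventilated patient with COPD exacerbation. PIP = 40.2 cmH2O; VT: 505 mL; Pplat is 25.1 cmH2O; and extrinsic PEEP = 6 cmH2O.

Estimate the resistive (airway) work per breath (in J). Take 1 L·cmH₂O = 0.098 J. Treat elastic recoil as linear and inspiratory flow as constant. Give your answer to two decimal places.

With constant inspiratory flow the resistive pressure is constant at PIP − Pplat = 40.2 − 25.1 = 15.1 cmH2O, so resistive work = 15.1 × 0.505 = 7.626 L·cmH2O.
× 0.098 J/(L·cmH2O) → 0.7473 J.

0.75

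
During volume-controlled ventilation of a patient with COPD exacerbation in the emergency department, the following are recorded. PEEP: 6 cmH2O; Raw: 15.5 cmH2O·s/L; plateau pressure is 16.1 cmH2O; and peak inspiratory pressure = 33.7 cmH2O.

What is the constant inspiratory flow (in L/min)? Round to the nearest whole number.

68

flow = (PIP − Pplat) / Raw = (33.7 − 16.1) / 15.5 = 1.135 L/s × 60 = 68.1 L/min.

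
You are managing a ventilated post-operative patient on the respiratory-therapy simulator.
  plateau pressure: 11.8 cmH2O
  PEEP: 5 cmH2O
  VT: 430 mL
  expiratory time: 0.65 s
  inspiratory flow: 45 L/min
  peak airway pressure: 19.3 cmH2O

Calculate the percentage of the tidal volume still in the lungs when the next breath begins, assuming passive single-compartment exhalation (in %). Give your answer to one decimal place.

35.8

Flow: 45 L/min ÷ 60 = 0.75 L/s.
R = (PIP − Pplat)/V̇ = (19.3 − 11.8) / 0.75 = 7.5/0.75 = 10.0 cmH2O·s/L.
C = Vt/(Pplat − PEEP) = 430.0 / (11.8 − 5) = 430.0/6.8 = 63.235 mL/cmH2O.
τ = R × C = 10.0 × 0.06324 L/cmH2O = 0.6324 s.
Fraction remaining at end-expiration = e^(−Te/τ) = e^(−0.65/0.6324) = 0.3578 → 35.78%.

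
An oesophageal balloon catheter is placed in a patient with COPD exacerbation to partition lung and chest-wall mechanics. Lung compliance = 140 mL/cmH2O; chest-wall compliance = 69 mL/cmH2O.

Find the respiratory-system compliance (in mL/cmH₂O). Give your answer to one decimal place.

46.2

Lung and chest wall are elastances in series: 1/Crs = 1/CL + 1/Ccw.
1/Crs = 1/140 + 1/69 = 0.02164.
Crs = 46.211 mL/cmH2O.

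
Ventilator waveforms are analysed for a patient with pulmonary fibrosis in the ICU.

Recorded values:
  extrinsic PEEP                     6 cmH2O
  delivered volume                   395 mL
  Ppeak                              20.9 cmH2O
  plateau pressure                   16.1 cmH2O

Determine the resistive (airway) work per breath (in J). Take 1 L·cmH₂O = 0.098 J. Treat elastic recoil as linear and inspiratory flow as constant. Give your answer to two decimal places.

0.19

With constant inspiratory flow the resistive pressure is constant at PIP − Pplat = 20.9 − 16.1 = 4.8 cmH2O, so resistive work = 4.8 × 0.395 = 1.896 L·cmH2O.
× 0.098 J/(L·cmH2O) → 0.1858 J.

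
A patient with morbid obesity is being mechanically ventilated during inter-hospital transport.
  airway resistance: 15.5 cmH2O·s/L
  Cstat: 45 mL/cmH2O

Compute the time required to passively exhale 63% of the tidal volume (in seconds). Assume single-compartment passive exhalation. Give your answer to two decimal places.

τ = R × C = 15.5 × 45 mL/cmH2O = 15.5 × 0.045 L/cmH2O = 0.6975 s.
Exhaled fraction f = 1 − e^(−t/τ) → t = −τ·ln(1 − f) = −0.6975·ln(0.37) = 0.6935 s.

0.69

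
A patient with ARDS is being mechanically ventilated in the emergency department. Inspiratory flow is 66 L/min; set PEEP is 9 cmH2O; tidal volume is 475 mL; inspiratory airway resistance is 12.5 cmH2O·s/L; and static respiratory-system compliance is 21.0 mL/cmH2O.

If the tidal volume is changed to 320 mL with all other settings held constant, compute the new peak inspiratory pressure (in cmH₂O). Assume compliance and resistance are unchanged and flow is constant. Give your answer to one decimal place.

Flow: 66 L/min ÷ 60 = 1.1 L/s.
PIP = Vt/C + R·V̇ + PEEP (constant-flow equation of motion).
Only the elastic term changes: ΔPIP = ΔVt / C = (320 − 475) / 21.0 = -7.381 cmH2O.
Original PIP = 475/21.0 + 12.5×1.1 + 9 = 45.369 cmH2O; new PIP = 45.369 + (-7.381) = 37.988 cmH2O.

38.0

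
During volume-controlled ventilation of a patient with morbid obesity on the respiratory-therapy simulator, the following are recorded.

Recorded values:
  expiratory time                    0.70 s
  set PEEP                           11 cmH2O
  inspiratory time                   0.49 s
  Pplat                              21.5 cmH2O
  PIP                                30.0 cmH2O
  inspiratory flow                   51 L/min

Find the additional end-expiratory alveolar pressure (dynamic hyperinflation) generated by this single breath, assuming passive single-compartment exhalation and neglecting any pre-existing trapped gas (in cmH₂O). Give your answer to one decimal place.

1.8

Flow: 51 L/min ÷ 60 = 0.85 L/s.
Vt = flow × Ti = 0.85 L/s × 0.49 s × 1000 mL/L = 416.5 mL.
R = (PIP − Pplat)/V̇ = (30.0 − 21.5) / 0.85 = 8.5/0.85 = 10.0 cmH2O·s/L.
C = Vt/(Pplat − PEEP) = 416.5 / (21.5 − 11) = 416.5/10.5 = 39.667 mL/cmH2O.
τ = R × C = 10.0 × 0.03967 L/cmH2O = 0.3967 s.
Fraction remaining = e^(−Te/τ) = e^(−0.70/0.3967) = 0.1713; trapped volume = 416.5 × 0.1713 = 71.346 mL.
Additional alveolar pressure from trapping ≈ V_trapped / C = 71.346 / 39.667 = 1.799 cmH2O.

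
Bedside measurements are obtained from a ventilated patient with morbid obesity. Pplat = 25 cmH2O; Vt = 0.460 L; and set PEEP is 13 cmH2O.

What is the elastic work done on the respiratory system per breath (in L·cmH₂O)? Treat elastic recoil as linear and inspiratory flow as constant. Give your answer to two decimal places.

Elastic work ≈ ½ × (Pplat − PEEP) × Vt = 0.5 × (25 − 13) × 0.460 L = 0.5 × 12.0 × 0.460 = 2.76 L·cmH2O.

2.76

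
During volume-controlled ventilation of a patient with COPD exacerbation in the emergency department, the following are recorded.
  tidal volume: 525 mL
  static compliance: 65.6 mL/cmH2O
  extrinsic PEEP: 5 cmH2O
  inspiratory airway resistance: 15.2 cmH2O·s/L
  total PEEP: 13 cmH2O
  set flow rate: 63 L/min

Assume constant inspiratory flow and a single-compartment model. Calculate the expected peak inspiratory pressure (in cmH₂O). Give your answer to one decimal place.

Flow: 63 L/min ÷ 60 = 1.05 L/s.
Total PEEP = 13 cmH2O (set 5 + intrinsic 8); this is the baseline alveolar pressure.
Equation of motion (constant flow): PIP = Vt/C + R·V̇ + PEEP.
PIP = 525/65.6 + 15.2×1.05 + 13 = 8.003 + 15.96 + 13 = 36.963 cmH2O.

37.0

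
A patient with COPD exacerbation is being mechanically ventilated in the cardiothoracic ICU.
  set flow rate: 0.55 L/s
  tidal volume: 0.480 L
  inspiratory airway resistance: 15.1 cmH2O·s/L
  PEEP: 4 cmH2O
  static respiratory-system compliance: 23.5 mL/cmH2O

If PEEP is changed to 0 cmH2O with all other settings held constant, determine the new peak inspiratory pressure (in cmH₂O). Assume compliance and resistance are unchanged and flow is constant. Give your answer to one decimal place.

PIP = Vt/C + R·V̇ + PEEP (constant-flow equation of motion).
Only the baseline term changes: ΔPIP = ΔPEEP = 0 − 4 = -4.0 cmH2O.
Original PIP = 480/23.5 + 15.1×0.55 + 4 = 32.731 cmH2O; new PIP = 32.731 + (-4.0) = 28.731 cmH2O.

28.7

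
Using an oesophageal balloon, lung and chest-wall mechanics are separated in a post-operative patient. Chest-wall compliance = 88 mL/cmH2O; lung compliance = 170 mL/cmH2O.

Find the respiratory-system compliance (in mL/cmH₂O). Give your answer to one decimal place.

58.0

Lung and chest wall are elastances in series: 1/Crs = 1/CL + 1/Ccw.
1/Crs = 1/170 + 1/88 = 0.01725.
Crs = 57.971 mL/cmH2O.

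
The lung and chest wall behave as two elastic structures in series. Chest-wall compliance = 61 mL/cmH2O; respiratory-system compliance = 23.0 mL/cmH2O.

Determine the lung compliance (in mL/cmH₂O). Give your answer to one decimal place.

1/CL = 1/Crs − 1/Ccw.
1/CL = 1/23.0 − 1/61 = 0.02708.
CL = 36.928 mL/cmH2O.

36.9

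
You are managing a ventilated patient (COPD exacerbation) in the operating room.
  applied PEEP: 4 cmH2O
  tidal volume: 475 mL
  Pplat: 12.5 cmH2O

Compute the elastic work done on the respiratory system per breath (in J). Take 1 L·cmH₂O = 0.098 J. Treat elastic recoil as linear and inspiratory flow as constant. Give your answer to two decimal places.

0.20

Elastic work ≈ ½ × (Pplat − PEEP) × Vt = 0.5 × (12.5 − 4) × 0.475 L = 0.5 × 8.5 × 0.475 = 2.019 L·cmH2O.
× 0.098 J/(L·cmH2O) → 0.1979 J.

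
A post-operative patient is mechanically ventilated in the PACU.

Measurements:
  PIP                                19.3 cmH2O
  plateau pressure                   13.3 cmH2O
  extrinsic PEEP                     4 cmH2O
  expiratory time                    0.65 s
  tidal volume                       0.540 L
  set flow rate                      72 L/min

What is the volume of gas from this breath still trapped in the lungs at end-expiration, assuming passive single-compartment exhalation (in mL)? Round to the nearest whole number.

Flow: 72 L/min ÷ 60 = 1.2 L/s.
R = (PIP − Pplat)/V̇ = (19.3 − 13.3) / 1.2 = 6.0/1.2 = 5.0 cmH2O·s/L.
C = Vt/(Pplat − PEEP) = 540.0 / (13.3 − 4) = 540.0/9.3 = 58.065 mL/cmH2O.
τ = R × C = 5.0 × 0.05807 L/cmH2O = 0.2904 s.
Fraction remaining = e^(−Te/τ) = e^(−0.65/0.2904) = 0.1066.
Trapped volume = 540.0 × 0.1066 = 57.564 mL.

58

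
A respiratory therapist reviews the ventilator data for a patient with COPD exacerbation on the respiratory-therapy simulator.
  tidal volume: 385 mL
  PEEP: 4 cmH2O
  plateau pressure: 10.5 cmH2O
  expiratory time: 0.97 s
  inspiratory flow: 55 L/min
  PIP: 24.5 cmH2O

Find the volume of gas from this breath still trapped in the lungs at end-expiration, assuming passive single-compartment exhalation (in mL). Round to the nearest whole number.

Flow: 55 L/min ÷ 60 = 0.9167 L/s.
R = (PIP − Pplat)/V̇ = (24.5 − 10.5) / 0.9167 = 14.0/0.9167 = 15.272 cmH2O·s/L.
C = Vt/(Pplat − PEEP) = 385.0 / (10.5 − 4) = 385.0/6.5 = 59.231 mL/cmH2O.
τ = R × C = 15.272 × 0.05923 L/cmH2O = 0.9046 s.
Fraction remaining = e^(−Te/τ) = e^(−0.97/0.9046) = 0.3422.
Trapped volume = 385.0 × 0.3422 = 131.75 mL.

132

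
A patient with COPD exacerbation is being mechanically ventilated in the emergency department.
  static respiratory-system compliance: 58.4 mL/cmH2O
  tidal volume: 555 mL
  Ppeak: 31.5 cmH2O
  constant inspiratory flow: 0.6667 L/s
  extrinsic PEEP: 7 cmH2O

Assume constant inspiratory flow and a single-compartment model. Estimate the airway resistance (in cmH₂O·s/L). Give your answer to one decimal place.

22.5

Equation of motion (constant flow): PIP = Vt/C + R·V̇ + PEEP.
R·V̇ = PIP − Vt/C − PEEP = 31.5 − 555/58.4 − 7 = 31.5 − 9.503 − 7 = 14.997 cmH2O.
R = 14.997 / 0.6667 = 22.494 cmH2O·s/L.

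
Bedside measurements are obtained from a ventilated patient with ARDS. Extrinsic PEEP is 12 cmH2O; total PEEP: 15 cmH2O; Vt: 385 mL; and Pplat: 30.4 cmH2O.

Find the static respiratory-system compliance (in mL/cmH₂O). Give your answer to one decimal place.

End-expiratory occlusion gives total PEEP = 15 cmH2O (intrinsic PEEP = 15 − 12 = 3). Use total PEEP for the elastic gradient.
Cstat = Vt / (Pplat − PEEPtotal) = 385 / (30.4 − 15) = 385 / 15.4 = 25.0 mL/cmH2O.

25.0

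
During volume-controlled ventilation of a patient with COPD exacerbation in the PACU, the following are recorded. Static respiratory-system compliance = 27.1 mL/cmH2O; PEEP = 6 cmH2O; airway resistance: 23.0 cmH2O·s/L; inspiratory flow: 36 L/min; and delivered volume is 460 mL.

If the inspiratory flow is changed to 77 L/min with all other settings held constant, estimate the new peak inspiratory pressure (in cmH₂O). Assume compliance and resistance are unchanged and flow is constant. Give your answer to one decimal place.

52.5

Flow: 36 L/min ÷ 60 = 0.6 L/s.
New flow: 77 L/min ÷ 60 = 1.2833 L/s.
PIP = Vt/C + R·V̇ + PEEP (constant-flow equation of motion).
Only the resistive term changes: ΔPIP = R × ΔV̇ = 23.0 × (1.2833 − 0.6) = 23.0 × 0.6833 = 15.716 cmH2O.
Original PIP = 460/27.1 + 23.0×0.6 + 6 = 36.774 cmH2O; new PIP = 36.774 + (15.716) = 52.49 cmH2O.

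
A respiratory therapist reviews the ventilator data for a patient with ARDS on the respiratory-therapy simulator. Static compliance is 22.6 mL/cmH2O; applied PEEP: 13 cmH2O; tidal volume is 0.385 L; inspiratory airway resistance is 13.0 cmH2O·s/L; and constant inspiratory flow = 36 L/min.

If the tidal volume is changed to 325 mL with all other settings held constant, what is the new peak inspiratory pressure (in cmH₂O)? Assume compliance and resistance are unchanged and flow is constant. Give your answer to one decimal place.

Flow: 36 L/min ÷ 60 = 0.6 L/s.
PIP = Vt/C + R·V̇ + PEEP (constant-flow equation of motion).
Only the elastic term changes: ΔPIP = ΔVt / C = (325 − 385) / 22.6 = -2.655 cmH2O.
Original PIP = 385/22.6 + 13.0×0.6 + 13 = 37.835 cmH2O; new PIP = 37.835 + (-2.655) = 35.18 cmH2O.

35.2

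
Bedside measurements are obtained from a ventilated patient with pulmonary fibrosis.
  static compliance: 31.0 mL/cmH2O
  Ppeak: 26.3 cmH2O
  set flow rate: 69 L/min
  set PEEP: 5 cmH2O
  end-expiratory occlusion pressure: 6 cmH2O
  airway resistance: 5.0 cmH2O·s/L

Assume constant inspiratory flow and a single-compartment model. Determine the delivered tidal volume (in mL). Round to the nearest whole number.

451

Flow: 69 L/min ÷ 60 = 1.15 L/s.
Total PEEP = 6 cmH2O (set 5 + intrinsic 1); this is the baseline alveolar pressure.
Equation of motion (constant flow): PIP = Vt/C + R·V̇ + PEEP.
Vt/C = PIP − R·V̇ − PEEP = 26.3 − 5.75 − 6 = 14.55 cmH2O.
Vt = C × 14.55 = 31.0 × 14.55 = 451.05 mL.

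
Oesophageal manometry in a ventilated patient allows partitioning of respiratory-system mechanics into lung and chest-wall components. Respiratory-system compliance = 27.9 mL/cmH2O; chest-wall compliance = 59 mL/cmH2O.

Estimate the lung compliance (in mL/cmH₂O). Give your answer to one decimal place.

1/CL = 1/Crs − 1/Ccw.
1/CL = 1/27.9 − 1/59 = 0.01889.
CL = 52.938 mL/cmH2O.

52.9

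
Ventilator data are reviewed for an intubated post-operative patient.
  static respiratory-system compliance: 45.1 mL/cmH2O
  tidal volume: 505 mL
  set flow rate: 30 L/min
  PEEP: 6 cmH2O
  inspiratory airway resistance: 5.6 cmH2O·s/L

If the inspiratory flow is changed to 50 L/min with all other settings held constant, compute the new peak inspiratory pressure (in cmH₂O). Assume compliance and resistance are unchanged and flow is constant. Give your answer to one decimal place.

21.9

Flow: 30 L/min ÷ 60 = 0.5 L/s.
New flow: 50 L/min ÷ 60 = 0.8333 L/s.
PIP = Vt/C + R·V̇ + PEEP (constant-flow equation of motion).
Only the resistive term changes: ΔPIP = R × ΔV̇ = 5.6 × (0.8333 − 0.5) = 5.6 × 0.3333 = 1.866 cmH2O.
Original PIP = 505/45.1 + 5.6×0.5 + 6 = 19.997 cmH2O; new PIP = 19.997 + (1.866) = 21.863 cmH2O.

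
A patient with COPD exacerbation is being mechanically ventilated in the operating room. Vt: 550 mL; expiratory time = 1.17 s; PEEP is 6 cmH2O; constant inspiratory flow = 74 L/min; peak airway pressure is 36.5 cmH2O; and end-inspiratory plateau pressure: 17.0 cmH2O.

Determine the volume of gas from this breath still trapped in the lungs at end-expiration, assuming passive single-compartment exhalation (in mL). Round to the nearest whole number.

Flow: 74 L/min ÷ 60 = 1.2333 L/s.
R = (PIP − Pplat)/V̇ = (36.5 − 17.0) / 1.2333 = 19.5/1.2333 = 15.811 cmH2O·s/L.
C = Vt/(Pplat − PEEP) = 550.0 / (17.0 − 6) = 550.0/11.0 = 50.0 mL/cmH2O.
τ = R × C = 15.811 × 0.05 L/cmH2O = 0.7906 s.
Fraction remaining = e^(−Te/τ) = e^(−1.17/0.7906) = 0.2277.
Trapped volume = 550.0 × 0.2277 = 125.24 mL.

125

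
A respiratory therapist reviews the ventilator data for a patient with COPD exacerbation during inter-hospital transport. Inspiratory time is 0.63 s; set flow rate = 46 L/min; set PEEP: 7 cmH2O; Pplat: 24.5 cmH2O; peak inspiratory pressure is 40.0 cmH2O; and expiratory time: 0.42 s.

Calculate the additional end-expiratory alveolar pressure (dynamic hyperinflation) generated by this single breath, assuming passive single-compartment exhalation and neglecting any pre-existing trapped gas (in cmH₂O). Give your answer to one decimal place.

8.2

Flow: 46 L/min ÷ 60 = 0.7667 L/s.
Vt = flow × Ti = 0.7667 L/s × 0.63 s × 1000 mL/L = 483.02 mL.
R = (PIP − Pplat)/V̇ = (40.0 − 24.5) / 0.7667 = 15.5/0.7667 = 20.217 cmH2O·s/L.
C = Vt/(Pplat − PEEP) = 483.02 / (24.5 − 7) = 483.02/17.5 = 27.601 mL/cmH2O.
τ = R × C = 20.217 × 0.0276 L/cmH2O = 0.558 s.
Fraction remaining = e^(−Te/τ) = e^(−0.42/0.558) = 0.4711; trapped volume = 483.02 × 0.4711 = 227.55 mL.
Additional alveolar pressure from trapping ≈ V_trapped / C = 227.55 / 27.601 = 8.244 cmH2O.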